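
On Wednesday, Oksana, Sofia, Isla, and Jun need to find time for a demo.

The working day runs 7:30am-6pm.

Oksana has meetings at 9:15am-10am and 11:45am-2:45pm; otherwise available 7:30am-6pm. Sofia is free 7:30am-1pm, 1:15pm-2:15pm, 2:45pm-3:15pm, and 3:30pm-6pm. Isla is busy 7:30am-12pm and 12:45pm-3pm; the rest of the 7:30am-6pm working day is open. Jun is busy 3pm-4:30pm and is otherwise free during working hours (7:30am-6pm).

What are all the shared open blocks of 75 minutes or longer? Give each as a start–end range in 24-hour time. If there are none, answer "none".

Oksana free within 07:30–18:00: 07:30–09:15, 10:00–11:45, 14:45–18:00.
Isla free within 07:30–18:00: 12:00–12:45, 15:00–18:00.
Jun free within 07:30–18:00: 07:30–15:00, 16:30–18:00.
Oksana ∩ Sofia: 07:30–09:15, 10:00–11:45, 14:45–15:15, 15:30–18:00.
Oksana ∩ Sofia ∩ Isla: 15:00–15:15, 15:30–18:00.
Oksana ∩ Sofia ∩ Isla ∩ Jun: 16:30–18:00.
Windows ≥ 75 min: 16:30–18:00.

16:30–18:00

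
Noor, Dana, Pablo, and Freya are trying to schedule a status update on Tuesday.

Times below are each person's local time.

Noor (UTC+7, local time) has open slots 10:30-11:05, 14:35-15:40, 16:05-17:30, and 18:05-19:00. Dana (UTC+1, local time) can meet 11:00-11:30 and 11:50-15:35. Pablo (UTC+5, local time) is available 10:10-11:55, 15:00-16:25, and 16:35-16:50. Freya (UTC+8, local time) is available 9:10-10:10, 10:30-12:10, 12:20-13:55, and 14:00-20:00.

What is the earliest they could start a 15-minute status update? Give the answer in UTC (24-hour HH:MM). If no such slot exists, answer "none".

10:00

Noor → UTC: 03:30–04:05, 07:35–08:40, 09:05–10:30, 11:05–12:00.
Dana → UTC: 10:00–10:30, 10:50–14:35.
Pablo → UTC: 05:10–06:55, 10:00–11:25, 11:35–11:50.
Freya → UTC: 01:10–02:10, 02:30–04:10, 04:20–05:55, 06:00–12:00.
Noor ∩ Dana: 10:00–10:30, 11:05–12:00.
Noor ∩ Dana ∩ Pablo: 10:00–10:30, 11:05–11:25, 11:35–11:50.
Noor ∩ Dana ∩ Pablo ∩ Freya: 10:00–10:30, 11:05–11:25, 11:35–11:50.
Windows ≥ 15 min: 10:00–10:30, 11:05–11:25, 11:35–11:50.
Earliest such window starts at 10:00.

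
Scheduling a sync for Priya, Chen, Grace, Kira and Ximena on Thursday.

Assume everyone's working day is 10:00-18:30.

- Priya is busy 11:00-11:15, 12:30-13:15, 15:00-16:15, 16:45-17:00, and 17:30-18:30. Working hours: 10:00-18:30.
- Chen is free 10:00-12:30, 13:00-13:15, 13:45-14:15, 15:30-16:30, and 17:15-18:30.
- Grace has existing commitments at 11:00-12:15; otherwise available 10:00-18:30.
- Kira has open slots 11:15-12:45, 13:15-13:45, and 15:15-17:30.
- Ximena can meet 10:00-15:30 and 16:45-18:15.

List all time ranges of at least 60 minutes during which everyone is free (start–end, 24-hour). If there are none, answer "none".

none

Priya free within 10:00–18:30: 10:00–11:00, 11:15–12:30, 13:15–15:00, 16:15–16:45, 17:00–17:30.
Grace free within 10:00–18:30: 10:00–11:00, 12:15–18:30.
Priya ∩ Chen: 10:00–11:00, 11:15–12:30, 13:45–14:15, 16:15–16:30, 17:15–17:30.
Priya ∩ Chen ∩ Grace: 10:00–11:00, 12:15–12:30, 13:45–14:15, 16:15–16:30, 17:15–17:30.
Priya ∩ Chen ∩ Grace ∩ Kira: 12:15–12:30, 16:15–16:30, 17:15–17:30.
Priya ∩ Chen ∩ Grace ∩ Kira ∩ Ximena: 12:15–12:30, 17:15–17:30.
Windows ≥ 60 min: (none).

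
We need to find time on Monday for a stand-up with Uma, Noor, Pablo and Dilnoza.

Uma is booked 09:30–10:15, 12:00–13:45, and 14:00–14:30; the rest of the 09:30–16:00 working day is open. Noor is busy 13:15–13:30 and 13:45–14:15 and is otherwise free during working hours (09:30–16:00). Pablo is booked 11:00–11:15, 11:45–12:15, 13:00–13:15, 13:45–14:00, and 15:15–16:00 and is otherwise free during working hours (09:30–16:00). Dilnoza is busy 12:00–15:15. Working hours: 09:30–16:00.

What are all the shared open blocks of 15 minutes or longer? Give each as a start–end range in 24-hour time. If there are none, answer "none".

10:15–11:00, 11:15–11:45

Uma free within 09:30–16:00: 10:15–12:00, 13:45–14:00, 14:30–16:00.
Noor free within 09:30–16:00: 09:30–13:15, 13:30–13:45, 14:15–16:00.
Pablo free within 09:30–16:00: 09:30–11:00, 11:15–11:45, 12:15–13:00, 13:15–13:45, 14:00–15:15.
Dilnoza free within 09:30–16:00: 09:30–12:00, 15:15–16:00.
Uma ∩ Noor: 10:15–12:00, 14:30–16:00.
Uma ∩ Noor ∩ Pablo: 10:15–11:00, 11:15–11:45, 14:30–15:15.
Uma ∩ Noor ∩ Pablo ∩ Dilnoza: 10:15–11:00, 11:15–11:45.
Windows ≥ 15 min: 10:15–11:00, 11:15–11:45.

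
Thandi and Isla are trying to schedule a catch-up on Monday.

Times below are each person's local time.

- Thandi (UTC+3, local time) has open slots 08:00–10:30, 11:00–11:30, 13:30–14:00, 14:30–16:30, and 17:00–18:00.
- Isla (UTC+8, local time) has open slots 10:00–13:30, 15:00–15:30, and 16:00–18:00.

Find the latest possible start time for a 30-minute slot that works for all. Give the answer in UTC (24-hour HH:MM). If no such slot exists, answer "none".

08:00

Thandi → UTC: 05:00–07:30, 08:00–08:30, 10:30–11:00, 11:30–13:30, 14:00–15:00.
Isla → UTC: 02:00–05:30, 07:00–07:30, 08:00–10:00.
Thandi ∩ Isla: 05:00–05:30, 07:00–07:30, 08:00–08:30.
Windows ≥ 30 min: 05:00–05:30, 07:00–07:30, 08:00–08:30.
Latest start in the last window 08:00–08:30 is 08:30 − 30 min = 08:00.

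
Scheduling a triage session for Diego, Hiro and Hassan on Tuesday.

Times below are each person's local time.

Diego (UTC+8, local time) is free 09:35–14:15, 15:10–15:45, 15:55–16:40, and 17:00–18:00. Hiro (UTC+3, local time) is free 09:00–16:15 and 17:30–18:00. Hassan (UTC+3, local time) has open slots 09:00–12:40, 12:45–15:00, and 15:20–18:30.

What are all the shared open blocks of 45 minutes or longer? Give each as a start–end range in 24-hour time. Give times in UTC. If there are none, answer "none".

Diego → UTC: 01:35–06:15, 07:10–07:45, 07:55–08:40, 09:00–10:00.
Hiro → UTC: 06:00–13:15, 14:30–15:00.
Hassan → UTC: 06:00–09:40, 09:45–12:00, 12:20–15:30.
Diego ∩ Hiro: 06:00–06:15, 07:10–07:45, 07:55–08:40, 09:00–10:00.
Diego ∩ Hiro ∩ Hassan: 06:00–06:15, 07:10–07:45, 07:55–08:40, 09:00–09:40, 09:45–10:00.
Windows ≥ 45 min: 07:55–08:40.

07:55–08:40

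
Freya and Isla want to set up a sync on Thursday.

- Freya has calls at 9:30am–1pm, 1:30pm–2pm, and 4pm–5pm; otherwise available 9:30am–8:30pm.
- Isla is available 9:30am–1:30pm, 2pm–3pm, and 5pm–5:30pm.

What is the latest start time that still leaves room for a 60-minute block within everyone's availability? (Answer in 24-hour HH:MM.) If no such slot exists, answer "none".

14:00

Freya free within 09:30–20:30: 13:00–13:30, 14:00–16:00, 17:00–20:30.
Freya ∩ Isla: 13:00–13:30, 14:00–15:00, 17:00–17:30.
Windows ≥ 60 min: 14:00–15:00.
Latest start in the last window 14:00–15:00 is 15:00 − 60 min = 14:00.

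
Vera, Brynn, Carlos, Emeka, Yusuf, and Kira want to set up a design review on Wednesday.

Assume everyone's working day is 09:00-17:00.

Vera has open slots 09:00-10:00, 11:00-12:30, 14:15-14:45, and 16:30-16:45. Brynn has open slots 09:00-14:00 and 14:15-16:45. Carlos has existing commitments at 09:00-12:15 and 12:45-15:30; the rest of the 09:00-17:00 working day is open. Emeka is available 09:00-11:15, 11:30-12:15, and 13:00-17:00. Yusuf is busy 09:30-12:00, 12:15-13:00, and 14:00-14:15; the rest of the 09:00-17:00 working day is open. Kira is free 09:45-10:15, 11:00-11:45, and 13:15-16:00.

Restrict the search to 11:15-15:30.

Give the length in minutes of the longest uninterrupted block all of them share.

0 minutes

Carlos free within 09:00–17:00: 12:15–12:45, 15:30–17:00.
Yusuf free within 09:00–17:00: 09:00–09:30, 12:00–12:15, 13:00–14:00, 14:15–17:00.
Vera ∩ Brynn: 09:00–10:00, 11:00–12:30, 14:15–14:45, 16:30–16:45.
Vera ∩ Brynn ∩ Carlos: 12:15–12:30, 16:30–16:45.
Vera ∩ Brynn ∩ Carlos ∩ Emeka: 16:30–16:45.
Vera ∩ Brynn ∩ Carlos ∩ Emeka ∩ Yusuf: 16:30–16:45.
Vera ∩ Brynn ∩ Carlos ∩ Emeka ∩ Yusuf ∩ Kira: (none).
Restricted to 11:15–15:30: (none).
No common window.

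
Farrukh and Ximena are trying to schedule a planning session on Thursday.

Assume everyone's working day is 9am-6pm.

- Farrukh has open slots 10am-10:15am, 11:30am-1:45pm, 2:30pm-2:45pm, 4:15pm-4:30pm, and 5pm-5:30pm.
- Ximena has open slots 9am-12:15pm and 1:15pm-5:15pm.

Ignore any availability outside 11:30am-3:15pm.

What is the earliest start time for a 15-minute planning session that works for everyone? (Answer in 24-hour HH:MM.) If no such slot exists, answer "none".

11:30

Farrukh ∩ Ximena: 10:00–10:15, 11:30–12:15, 13:15–13:45, 14:30–14:45, 16:15–16:30, 17:00–17:15.
Restricted to 11:30–15:15: 11:30–12:15, 13:15–13:45, 14:30–14:45.
Windows ≥ 15 min: 11:30–12:15, 13:15–13:45, 14:30–14:45.
Earliest such window starts at 11:30.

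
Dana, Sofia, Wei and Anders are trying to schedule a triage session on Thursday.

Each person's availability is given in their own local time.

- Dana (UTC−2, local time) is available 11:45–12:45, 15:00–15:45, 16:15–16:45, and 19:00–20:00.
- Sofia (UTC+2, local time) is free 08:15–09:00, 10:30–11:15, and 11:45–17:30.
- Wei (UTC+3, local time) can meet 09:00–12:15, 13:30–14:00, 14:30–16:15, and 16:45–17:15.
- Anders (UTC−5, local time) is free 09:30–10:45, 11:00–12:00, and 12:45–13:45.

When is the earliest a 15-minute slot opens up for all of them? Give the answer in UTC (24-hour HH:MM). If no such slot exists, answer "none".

none

Dana → UTC: 13:45–14:45, 17:00–17:45, 18:15–18:45, 21:00–22:00.
Sofia → UTC: 06:15–07:00, 08:30–09:15, 09:45–15:30.
Wei → UTC: 06:00–09:15, 10:30–11:00, 11:30–13:15, 13:45–14:15.
Anders → UTC: 14:30–15:45, 16:00–17:00, 17:45–18:45.
Dana ∩ Sofia: 13:45–14:45.
Dana ∩ Sofia ∩ Wei: 13:45–14:15.
Dana ∩ Sofia ∩ Wei ∩ Anders: (none).
Windows ≥ 15 min: (none).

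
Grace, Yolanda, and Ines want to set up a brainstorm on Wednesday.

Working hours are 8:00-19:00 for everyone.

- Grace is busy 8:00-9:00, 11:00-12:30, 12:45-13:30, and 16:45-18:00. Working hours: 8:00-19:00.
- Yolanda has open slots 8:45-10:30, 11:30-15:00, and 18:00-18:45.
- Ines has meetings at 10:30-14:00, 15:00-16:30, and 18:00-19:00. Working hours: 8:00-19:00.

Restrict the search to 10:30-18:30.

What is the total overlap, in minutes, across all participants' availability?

60 minutes

Grace free within 08:00–19:00: 09:00–11:00, 12:30–12:45, 13:30–16:45, 18:00–19:00.
Ines free within 08:00–19:00: 08:00–10:30, 14:00–15:00, 16:30–18:00.
Grace ∩ Yolanda: 09:00–10:30, 12:30–12:45, 13:30–15:00, 18:00–18:45.
Grace ∩ Yolanda ∩ Ines: 09:00–10:30, 14:00–15:00.
Restricted to 10:30–18:30: 14:00–15:00.
Total common minutes: 60.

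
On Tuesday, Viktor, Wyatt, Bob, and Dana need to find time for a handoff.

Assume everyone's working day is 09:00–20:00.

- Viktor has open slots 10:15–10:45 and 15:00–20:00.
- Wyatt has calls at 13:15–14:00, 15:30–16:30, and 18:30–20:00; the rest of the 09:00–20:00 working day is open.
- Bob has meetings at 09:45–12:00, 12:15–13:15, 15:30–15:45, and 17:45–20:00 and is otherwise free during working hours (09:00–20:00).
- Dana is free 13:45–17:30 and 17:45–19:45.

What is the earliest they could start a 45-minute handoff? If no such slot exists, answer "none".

Wyatt free within 09:00–20:00: 09:00–13:15, 14:00–15:30, 16:30–18:30.
Bob free within 09:00–20:00: 09:00–09:45, 12:00–12:15, 13:15–15:30, 15:45–17:45.
Viktor ∩ Wyatt: 10:15–10:45, 15:00–15:30, 16:30–18:30.
Viktor ∩ Wyatt ∩ Bob: 15:00–15:30, 16:30–17:45.
Viktor ∩ Wyatt ∩ Bob ∩ Dana: 15:00–15:30, 16:30–17:30.
Windows ≥ 45 min: 16:30–17:30.
Earliest such window starts at 16:30.

16:30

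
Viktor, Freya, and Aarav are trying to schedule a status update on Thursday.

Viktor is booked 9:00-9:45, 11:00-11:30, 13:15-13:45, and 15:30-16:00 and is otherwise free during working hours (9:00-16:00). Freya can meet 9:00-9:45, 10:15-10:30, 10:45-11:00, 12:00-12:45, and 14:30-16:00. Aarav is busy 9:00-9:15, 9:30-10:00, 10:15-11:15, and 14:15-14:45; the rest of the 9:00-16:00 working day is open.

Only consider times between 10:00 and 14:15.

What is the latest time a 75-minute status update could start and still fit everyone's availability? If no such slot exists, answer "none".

none

Viktor free within 09:00–16:00: 09:45–11:00, 11:30–13:15, 13:45–15:30.
Aarav free within 09:00–16:00: 09:15–09:30, 10:00–10:15, 11:15–14:15, 14:45–16:00.
Viktor ∩ Freya: 10:15–10:30, 10:45–11:00, 12:00–12:45, 14:30–15:30.
Viktor ∩ Freya ∩ Aarav: 12:00–12:45, 14:45–15:30.
Restricted to 10:00–14:15: 12:00–12:45.
Windows ≥ 75 min: (none).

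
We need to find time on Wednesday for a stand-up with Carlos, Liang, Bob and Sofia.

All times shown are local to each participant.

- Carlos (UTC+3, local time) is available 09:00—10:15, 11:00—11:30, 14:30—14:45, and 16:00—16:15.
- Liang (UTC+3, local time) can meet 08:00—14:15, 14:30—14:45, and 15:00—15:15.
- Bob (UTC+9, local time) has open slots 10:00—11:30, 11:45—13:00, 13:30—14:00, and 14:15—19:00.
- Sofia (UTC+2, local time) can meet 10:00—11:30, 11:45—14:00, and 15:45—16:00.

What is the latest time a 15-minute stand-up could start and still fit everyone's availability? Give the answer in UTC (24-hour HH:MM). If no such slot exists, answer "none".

Carlos → UTC: 06:00–07:15, 08:00–08:30, 11:30–11:45, 13:00–13:15.
Liang → UTC: 05:00–11:15, 11:30–11:45, 12:00–12:15.
Bob → UTC: 01:00–02:30, 02:45–04:00, 04:30–05:00, 05:15–10:00.
Sofia → UTC: 08:00–09:30, 09:45–12:00, 13:45–14:00.
Carlos ∩ Liang: 06:00–07:15, 08:00–08:30, 11:30–11:45.
Carlos ∩ Liang ∩ Bob: 06:00–07:15, 08:00–08:30.
Carlos ∩ Liang ∩ Bob ∩ Sofia: 08:00–08:30.
Windows ≥ 15 min: 08:00–08:30.
Latest start in the last window 08:00–08:30 is 08:30 − 15 min = 08:15.

08:15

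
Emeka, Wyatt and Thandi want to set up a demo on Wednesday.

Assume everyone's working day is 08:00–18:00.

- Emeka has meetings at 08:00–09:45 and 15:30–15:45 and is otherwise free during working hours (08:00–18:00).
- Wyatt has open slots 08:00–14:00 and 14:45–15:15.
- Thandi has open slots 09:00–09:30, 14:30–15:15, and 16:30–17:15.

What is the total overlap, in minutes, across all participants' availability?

30 minutes

Emeka free within 08:00–18:00: 09:45–15:30, 15:45–18:00.
Emeka ∩ Wyatt: 09:45–14:00, 14:45–15:15.
Emeka ∩ Wyatt ∩ Thandi: 14:45–15:15.
Total common minutes: 30.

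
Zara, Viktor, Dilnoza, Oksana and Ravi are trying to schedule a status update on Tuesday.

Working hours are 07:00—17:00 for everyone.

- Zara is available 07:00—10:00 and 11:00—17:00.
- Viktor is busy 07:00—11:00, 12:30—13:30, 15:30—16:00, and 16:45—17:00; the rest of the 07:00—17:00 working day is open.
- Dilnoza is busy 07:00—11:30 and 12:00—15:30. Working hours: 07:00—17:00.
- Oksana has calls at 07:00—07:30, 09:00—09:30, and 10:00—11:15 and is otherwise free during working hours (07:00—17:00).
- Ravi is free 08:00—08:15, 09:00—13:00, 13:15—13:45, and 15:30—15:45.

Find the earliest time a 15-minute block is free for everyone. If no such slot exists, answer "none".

11:30

Viktor free within 07:00–17:00: 11:00–12:30, 13:30–15:30, 16:00–16:45.
Dilnoza free within 07:00–17:00: 11:30–12:00, 15:30–17:00.
Oksana free within 07:00–17:00: 07:30–09:00, 09:30–10:00, 11:15–17:00.
Zara ∩ Viktor: 11:00–12:30, 13:30–15:30, 16:00–16:45.
Zara ∩ Viktor ∩ Dilnoza: 11:30–12:00, 16:00–16:45.
Zara ∩ Viktor ∩ Dilnoza ∩ Oksana: 11:30–12:00, 16:00–16:45.
Zara ∩ Viktor ∩ Dilnoza ∩ Oksana ∩ Ravi: 11:30–12:00.
Windows ≥ 15 min: 11:30–12:00.
Earliest such window starts at 11:30.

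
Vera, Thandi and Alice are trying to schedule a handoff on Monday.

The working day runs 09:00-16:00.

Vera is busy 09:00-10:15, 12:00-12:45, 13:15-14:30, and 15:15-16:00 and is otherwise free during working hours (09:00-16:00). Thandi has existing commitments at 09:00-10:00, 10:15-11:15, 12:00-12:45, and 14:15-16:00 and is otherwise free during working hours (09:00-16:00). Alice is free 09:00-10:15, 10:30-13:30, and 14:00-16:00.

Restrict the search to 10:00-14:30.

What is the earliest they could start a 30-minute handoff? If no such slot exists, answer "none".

11:15

Vera free within 09:00–16:00: 10:15–12:00, 12:45–13:15, 14:30–15:15.
Thandi free within 09:00–16:00: 10:00–10:15, 11:15–12:00, 12:45–14:15.
Vera ∩ Thandi: 11:15–12:00, 12:45–13:15.
Vera ∩ Thandi ∩ Alice: 11:15–12:00, 12:45–13:15.
Restricted to 10:00–14:30: 11:15–12:00, 12:45–13:15.
Windows ≥ 30 min: 11:15–12:00, 12:45–13:15.
Earliest such window starts at 11:15.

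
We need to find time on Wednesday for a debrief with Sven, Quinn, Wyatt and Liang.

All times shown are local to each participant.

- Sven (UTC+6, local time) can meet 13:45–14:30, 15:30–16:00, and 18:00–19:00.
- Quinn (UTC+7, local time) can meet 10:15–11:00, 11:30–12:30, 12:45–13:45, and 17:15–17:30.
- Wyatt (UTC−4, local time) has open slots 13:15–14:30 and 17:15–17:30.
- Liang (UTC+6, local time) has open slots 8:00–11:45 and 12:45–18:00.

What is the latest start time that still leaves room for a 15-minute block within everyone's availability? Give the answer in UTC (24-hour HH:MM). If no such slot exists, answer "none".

none

Sven → UTC: 07:45–08:30, 09:30–10:00, 12:00–13:00.
Quinn → UTC: 03:15–04:00, 04:30–05:30, 05:45–06:45, 10:15–10:30.
Wyatt → UTC: 17:15–18:30, 21:15–21:30.
Liang → UTC: 02:00–05:45, 06:45–12:00.
Sven ∩ Quinn: (none).
Sven ∩ Quinn ∩ Wyatt: (none).
Sven ∩ Quinn ∩ Wyatt ∩ Liang: (none).
Windows ≥ 15 min: (none).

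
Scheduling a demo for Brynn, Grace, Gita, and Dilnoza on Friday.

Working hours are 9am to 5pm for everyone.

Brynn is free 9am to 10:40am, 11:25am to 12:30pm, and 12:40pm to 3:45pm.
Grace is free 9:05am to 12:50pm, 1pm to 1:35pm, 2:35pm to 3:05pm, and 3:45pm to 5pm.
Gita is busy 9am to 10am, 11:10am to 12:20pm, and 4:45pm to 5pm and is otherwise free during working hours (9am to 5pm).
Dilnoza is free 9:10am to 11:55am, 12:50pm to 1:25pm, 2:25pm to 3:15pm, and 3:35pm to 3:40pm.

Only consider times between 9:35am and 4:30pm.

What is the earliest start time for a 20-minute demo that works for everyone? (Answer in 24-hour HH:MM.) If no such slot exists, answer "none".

Gita free within 09:00–17:00: 10:00–11:10, 12:20–16:45.
Brynn ∩ Grace: 09:05–10:40, 11:25–12:30, 12:40–12:50, 13:00–13:35, 14:35–15:05.
Brynn ∩ Grace ∩ Gita: 10:00–10:40, 12:20–12:30, 12:40–12:50, 13:00–13:35, 14:35–15:05.
Brynn ∩ Grace ∩ Gita ∩ Dilnoza: 10:00–10:40, 13:00–13:25, 14:35–15:05.
Restricted to 09:35–16:30: 10:00–10:40, 13:00–13:25, 14:35–15:05.
Windows ≥ 20 min: 10:00–10:40, 13:00–13:25, 14:35–15:05.
Earliest such window starts at 10:00.

10:00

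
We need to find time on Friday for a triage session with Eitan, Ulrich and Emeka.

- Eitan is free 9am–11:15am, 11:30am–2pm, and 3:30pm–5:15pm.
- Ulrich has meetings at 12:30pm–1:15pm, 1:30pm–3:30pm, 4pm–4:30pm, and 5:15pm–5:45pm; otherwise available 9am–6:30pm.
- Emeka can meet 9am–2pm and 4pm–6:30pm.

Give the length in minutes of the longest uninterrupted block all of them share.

135 minutes

Ulrich free within 09:00–18:30: 09:00–12:30, 13:15–13:30, 15:30–16:00, 16:30–17:15, 17:45–18:30.
Eitan ∩ Ulrich: 09:00–11:15, 11:30–12:30, 13:15–13:30, 15:30–16:00, 16:30–17:15.
Eitan ∩ Ulrich ∩ Emeka: 09:00–11:15, 11:30–12:30, 13:15–13:30, 16:30–17:15.
Common window lengths: 135, 60, 15, 45 min; longest is 135.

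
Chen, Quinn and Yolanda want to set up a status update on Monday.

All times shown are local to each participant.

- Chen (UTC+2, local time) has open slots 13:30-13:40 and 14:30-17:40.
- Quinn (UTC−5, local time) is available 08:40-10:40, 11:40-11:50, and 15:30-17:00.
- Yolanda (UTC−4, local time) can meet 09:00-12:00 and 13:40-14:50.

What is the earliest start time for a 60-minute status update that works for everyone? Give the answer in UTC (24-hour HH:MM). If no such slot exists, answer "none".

13:40

Chen → UTC: 11:30–11:40, 12:30–15:40.
Quinn → UTC: 13:40–15:40, 16:40–16:50, 20:30–22:00.
Yolanda → UTC: 13:00–16:00, 17:40–18:50.
Chen ∩ Quinn: 13:40–15:40.
Chen ∩ Quinn ∩ Yolanda: 13:40–15:40.
Windows ≥ 60 min: 13:40–15:40.
Earliest such window starts at 13:40.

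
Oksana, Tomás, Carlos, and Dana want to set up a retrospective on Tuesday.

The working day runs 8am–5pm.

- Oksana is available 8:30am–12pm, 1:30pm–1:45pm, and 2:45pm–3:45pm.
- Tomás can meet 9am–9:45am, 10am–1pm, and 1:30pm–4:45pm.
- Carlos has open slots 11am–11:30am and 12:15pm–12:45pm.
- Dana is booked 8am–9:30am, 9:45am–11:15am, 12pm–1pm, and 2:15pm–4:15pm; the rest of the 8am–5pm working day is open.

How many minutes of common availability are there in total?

Dana free within 08:00–17:00: 09:30–09:45, 11:15–12:00, 13:00–14:15, 16:15–17:00.
Oksana ∩ Tomás: 09:00–09:45, 10:00–12:00, 13:30–13:45, 14:45–15:45.
Oksana ∩ Tomás ∩ Carlos: 11:00–11:30.
Oksana ∩ Tomás ∩ Carlos ∩ Dana: 11:15–11:30.
Total common minutes: 15.

15 minutes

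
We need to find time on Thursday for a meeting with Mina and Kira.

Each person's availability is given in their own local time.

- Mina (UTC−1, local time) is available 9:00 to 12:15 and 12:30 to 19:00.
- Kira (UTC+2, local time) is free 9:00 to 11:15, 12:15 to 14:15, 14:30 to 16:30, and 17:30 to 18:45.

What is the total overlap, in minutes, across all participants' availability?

300 minutes

Mina → UTC: 10:00–13:15, 13:30–20:00.
Kira → UTC: 07:00–09:15, 10:15–12:15, 12:30–14:30, 15:30–16:45.
Mina ∩ Kira: 10:15–12:15, 12:30–13:15, 13:30–14:30, 15:30–16:45.
Total common minutes: 120 + 45 + 60 + 75 = 300.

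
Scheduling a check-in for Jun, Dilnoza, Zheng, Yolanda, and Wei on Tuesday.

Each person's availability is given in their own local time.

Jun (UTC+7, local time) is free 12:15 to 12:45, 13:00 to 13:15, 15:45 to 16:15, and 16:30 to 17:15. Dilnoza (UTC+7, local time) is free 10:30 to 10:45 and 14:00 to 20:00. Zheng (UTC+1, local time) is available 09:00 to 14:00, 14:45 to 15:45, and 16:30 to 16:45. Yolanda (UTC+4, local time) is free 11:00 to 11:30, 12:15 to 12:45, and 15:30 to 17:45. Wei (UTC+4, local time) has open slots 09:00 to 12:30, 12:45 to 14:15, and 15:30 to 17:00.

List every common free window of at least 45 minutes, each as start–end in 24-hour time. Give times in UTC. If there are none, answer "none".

none

Jun → UTC: 05:15–05:45, 06:00–06:15, 08:45–09:15, 09:30–10:15.
Dilnoza → UTC: 03:30–03:45, 07:00–13:00.
Zheng → UTC: 08:00–13:00, 13:45–14:45, 15:30–15:45.
Yolanda → UTC: 07:00–07:30, 08:15–08:45, 11:30–13:45.
Wei → UTC: 05:00–08:30, 08:45–10:15, 11:30–13:00.
Jun ∩ Dilnoza: 08:45–09:15, 09:30–10:15.
Jun ∩ Dilnoza ∩ Zheng: 08:45–09:15, 09:30–10:15.
Jun ∩ Dilnoza ∩ Zheng ∩ Yolanda: (none).
Jun ∩ Dilnoza ∩ Zheng ∩ Yolanda ∩ Wei: (none).
Windows ≥ 45 min: (none).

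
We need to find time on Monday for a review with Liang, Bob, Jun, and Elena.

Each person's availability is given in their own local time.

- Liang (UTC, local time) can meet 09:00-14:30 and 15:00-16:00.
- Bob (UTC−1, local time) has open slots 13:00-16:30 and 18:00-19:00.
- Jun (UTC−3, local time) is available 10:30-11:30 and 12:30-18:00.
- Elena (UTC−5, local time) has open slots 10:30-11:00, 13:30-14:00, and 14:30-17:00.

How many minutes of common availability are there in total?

Liang → UTC: 09:00–14:30, 15:00–16:00.
Bob → UTC: 14:00–17:30, 19:00–20:00.
Jun → UTC: 13:30–14:30, 15:30–21:00.
Elena → UTC: 15:30–16:00, 18:30–19:00, 19:30–22:00.
Liang ∩ Bob: 14:00–14:30, 15:00–16:00.
Liang ∩ Bob ∩ Jun: 14:00–14:30, 15:30–16:00.
Liang ∩ Bob ∩ Jun ∩ Elena: 15:30–16:00.
Total common minutes: 30.

30 minutes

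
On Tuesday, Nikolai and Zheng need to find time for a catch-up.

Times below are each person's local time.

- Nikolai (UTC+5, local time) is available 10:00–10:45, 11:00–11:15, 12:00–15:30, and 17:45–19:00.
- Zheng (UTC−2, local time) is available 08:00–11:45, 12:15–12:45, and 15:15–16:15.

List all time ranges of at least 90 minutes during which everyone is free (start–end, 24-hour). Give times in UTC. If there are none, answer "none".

Nikolai → UTC: 05:00–05:45, 06:00–06:15, 07:00–10:30, 12:45–14:00.
Zheng → UTC: 10:00–13:45, 14:15–14:45, 17:15–18:15.
Nikolai ∩ Zheng: 10:00–10:30, 12:45–13:45.
Windows ≥ 90 min: (none).

none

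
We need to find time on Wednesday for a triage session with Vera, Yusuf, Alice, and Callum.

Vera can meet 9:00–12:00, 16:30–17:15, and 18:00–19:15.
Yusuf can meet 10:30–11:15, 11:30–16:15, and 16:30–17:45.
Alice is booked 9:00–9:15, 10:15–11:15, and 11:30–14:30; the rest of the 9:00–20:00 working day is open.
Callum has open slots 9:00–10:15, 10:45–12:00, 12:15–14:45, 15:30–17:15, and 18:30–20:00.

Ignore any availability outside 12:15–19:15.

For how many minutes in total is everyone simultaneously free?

Alice free within 09:00–20:00: 09:15–10:15, 11:15–11:30, 14:30–20:00.
Vera ∩ Yusuf: 10:30–11:15, 11:30–12:00, 16:30–17:15.
Vera ∩ Yusuf ∩ Alice: 16:30–17:15.
Vera ∩ Yusuf ∩ Alice ∩ Callum: 16:30–17:15.
Restricted to 12:15–19:15: 16:30–17:15.
Total common minutes: 45.

45 minutes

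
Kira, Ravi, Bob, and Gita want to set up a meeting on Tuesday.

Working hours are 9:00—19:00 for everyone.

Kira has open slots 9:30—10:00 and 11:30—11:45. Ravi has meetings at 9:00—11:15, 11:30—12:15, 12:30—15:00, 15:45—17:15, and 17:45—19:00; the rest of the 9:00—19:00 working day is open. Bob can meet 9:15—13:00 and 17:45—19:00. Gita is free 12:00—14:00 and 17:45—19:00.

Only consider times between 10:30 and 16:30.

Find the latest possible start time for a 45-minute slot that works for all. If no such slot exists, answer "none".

none

Ravi free within 09:00–19:00: 11:15–11:30, 12:15–12:30, 15:00–15:45, 17:15–17:45.
Kira ∩ Ravi: (none).
Kira ∩ Ravi ∩ Bob: (none).
Kira ∩ Ravi ∩ Bob ∩ Gita: (none).
Restricted to 10:30–16:30: (none).
Windows ≥ 45 min: (none).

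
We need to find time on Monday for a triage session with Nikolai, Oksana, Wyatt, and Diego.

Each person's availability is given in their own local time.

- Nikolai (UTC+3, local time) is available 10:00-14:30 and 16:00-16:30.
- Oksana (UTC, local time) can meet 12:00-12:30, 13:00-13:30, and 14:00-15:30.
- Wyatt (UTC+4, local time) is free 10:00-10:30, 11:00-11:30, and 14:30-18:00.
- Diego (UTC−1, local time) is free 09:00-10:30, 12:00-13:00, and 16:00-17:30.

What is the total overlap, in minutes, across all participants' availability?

30 minutes

Nikolai → UTC: 07:00–11:30, 13:00–13:30.
Oksana → UTC: 12:00–12:30, 13:00–13:30, 14:00–15:30.
Wyatt → UTC: 06:00–06:30, 07:00–07:30, 10:30–14:00.
Diego → UTC: 10:00–11:30, 13:00–14:00, 17:00–18:30.
Nikolai ∩ Oksana: 13:00–13:30.
Nikolai ∩ Oksana ∩ Wyatt: 13:00–13:30.
Nikolai ∩ Oksana ∩ Wyatt ∩ Diego: 13:00–13:30.
Total common minutes: 30.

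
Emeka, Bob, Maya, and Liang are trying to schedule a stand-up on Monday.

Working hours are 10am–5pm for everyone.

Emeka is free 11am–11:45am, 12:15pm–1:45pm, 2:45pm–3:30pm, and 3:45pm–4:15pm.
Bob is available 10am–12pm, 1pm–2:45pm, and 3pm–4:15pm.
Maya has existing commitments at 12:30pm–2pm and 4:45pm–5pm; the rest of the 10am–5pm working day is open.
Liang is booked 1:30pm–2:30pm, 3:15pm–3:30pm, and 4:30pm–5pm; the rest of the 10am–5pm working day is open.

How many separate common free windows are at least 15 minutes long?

3

Maya free within 10:00–17:00: 10:00–12:30, 14:00–16:45.
Liang free within 10:00–17:00: 10:00–13:30, 14:30–15:15, 15:30–16:30.
Emeka ∩ Bob: 11:00–11:45, 13:00–13:45, 15:00–15:30, 15:45–16:15.
Emeka ∩ Bob ∩ Maya: 11:00–11:45, 15:00–15:30, 15:45–16:15.
Emeka ∩ Bob ∩ Maya ∩ Liang: 11:00–11:45, 15:00–15:15, 15:45–16:15.
Windows ≥ 15 min: 11:00–11:45, 15:00–15:15, 15:45–16:15.
That's 3 windows.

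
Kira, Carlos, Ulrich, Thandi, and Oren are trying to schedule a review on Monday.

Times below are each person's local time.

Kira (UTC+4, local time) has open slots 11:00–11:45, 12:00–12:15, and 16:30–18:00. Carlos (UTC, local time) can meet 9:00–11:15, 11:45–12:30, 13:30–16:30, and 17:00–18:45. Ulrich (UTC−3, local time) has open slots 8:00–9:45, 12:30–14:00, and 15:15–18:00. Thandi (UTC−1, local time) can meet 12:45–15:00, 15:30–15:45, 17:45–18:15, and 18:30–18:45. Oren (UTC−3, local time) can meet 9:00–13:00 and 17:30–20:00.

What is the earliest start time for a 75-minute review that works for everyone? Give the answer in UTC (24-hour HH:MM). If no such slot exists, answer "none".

none

Kira → UTC: 07:00–07:45, 08:00–08:15, 12:30–14:00.
Carlos → UTC: 09:00–11:15, 11:45–12:30, 13:30–16:30, 17:00–18:45.
Ulrich → UTC: 11:00–12:45, 15:30–17:00, 18:15–21:00.
Thandi → UTC: 13:45–16:00, 16:30–16:45, 18:45–19:15, 19:30–19:45.
Oren → UTC: 12:00–16:00, 20:30–23:00.
Kira ∩ Carlos: 13:30–14:00.
Kira ∩ Carlos ∩ Ulrich: (none).
Kira ∩ Carlos ∩ Ulrich ∩ Thandi: (none).
Kira ∩ Carlos ∩ Ulrich ∩ Thandi ∩ Oren: (none).
Windows ≥ 75 min: (none).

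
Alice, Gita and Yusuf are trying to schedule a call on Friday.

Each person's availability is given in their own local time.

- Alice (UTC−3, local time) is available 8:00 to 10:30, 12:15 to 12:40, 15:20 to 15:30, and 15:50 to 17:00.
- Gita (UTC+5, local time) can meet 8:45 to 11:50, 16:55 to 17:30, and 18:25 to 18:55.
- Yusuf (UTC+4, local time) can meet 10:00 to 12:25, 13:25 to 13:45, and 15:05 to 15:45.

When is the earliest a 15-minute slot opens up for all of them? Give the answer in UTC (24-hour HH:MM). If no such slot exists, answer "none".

Alice → UTC: 11:00–13:30, 15:15–15:40, 18:20–18:30, 18:50–20:00.
Gita → UTC: 03:45–06:50, 11:55–12:30, 13:25–13:55.
Yusuf → UTC: 06:00–08:25, 09:25–09:45, 11:05–11:45.
Alice ∩ Gita: 11:55–12:30, 13:25–13:30.
Alice ∩ Gita ∩ Yusuf: (none).
Windows ≥ 15 min: (none).

none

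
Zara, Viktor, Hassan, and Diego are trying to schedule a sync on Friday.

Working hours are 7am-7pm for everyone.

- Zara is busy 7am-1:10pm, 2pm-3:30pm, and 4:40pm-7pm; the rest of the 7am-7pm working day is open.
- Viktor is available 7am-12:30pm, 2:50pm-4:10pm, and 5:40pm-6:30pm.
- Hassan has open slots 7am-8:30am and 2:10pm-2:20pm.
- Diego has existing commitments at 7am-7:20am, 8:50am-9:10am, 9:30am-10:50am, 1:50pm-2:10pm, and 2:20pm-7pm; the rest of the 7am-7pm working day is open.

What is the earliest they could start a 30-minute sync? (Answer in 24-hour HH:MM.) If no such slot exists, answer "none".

Zara free within 07:00–19:00: 13:10–14:00, 15:30–16:40.
Diego free within 07:00–19:00: 07:20–08:50, 09:10–09:30, 10:50–13:50, 14:10–14:20.
Zara ∩ Viktor: 15:30–16:10.
Zara ∩ Viktor ∩ Hassan: (none).
Zara ∩ Viktor ∩ Hassan ∩ Diego: (none).
Windows ≥ 30 min: (none).

none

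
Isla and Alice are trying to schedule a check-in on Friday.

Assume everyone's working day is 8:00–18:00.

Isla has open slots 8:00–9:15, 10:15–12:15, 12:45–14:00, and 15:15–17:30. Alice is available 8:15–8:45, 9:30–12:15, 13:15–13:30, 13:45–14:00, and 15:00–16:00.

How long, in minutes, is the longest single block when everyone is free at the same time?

Isla ∩ Alice: 08:15–08:45, 10:15–12:15, 13:15–13:30, 13:45–14:00, 15:15–16:00.
Common window lengths: 30, 120, 15, 15, 45 min; longest is 120.

120 minutes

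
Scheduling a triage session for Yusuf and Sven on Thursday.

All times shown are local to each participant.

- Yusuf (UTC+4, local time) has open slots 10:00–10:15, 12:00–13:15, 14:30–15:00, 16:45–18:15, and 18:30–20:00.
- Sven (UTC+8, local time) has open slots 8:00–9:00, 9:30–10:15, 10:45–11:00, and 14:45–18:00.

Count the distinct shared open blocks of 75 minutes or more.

Yusuf → UTC: 06:00–06:15, 08:00–09:15, 10:30–11:00, 12:45–14:15, 14:30–16:00.
Sven → UTC: 00:00–01:00, 01:30–02:15, 02:45–03:00, 06:45–10:00.
Yusuf ∩ Sven: 08:00–09:15.
Windows ≥ 75 min: 08:00–09:15.
That's 1 window.

1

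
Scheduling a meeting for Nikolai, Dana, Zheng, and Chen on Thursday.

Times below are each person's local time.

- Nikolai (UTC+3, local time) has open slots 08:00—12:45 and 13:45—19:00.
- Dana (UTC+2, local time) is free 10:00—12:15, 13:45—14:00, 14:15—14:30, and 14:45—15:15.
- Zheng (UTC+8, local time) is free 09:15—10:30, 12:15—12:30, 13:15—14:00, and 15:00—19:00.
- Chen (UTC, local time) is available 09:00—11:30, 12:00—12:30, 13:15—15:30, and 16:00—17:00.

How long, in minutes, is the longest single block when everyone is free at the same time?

45 minutes

Nikolai → UTC: 05:00–09:45, 10:45–16:00.
Dana → UTC: 08:00–10:15, 11:45–12:00, 12:15–12:30, 12:45–13:15.
Zheng → UTC: 01:15–02:30, 04:15–04:30, 05:15–06:00, 07:00–11:00.
Chen → UTC: 09:00–11:30, 12:00–12:30, 13:15–15:30, 16:00–17:00.
Nikolai ∩ Dana: 08:00–09:45, 11:45–12:00, 12:15–12:30, 12:45–13:15.
Nikolai ∩ Dana ∩ Zheng: 08:00–09:45.
Nikolai ∩ Dana ∩ Zheng ∩ Chen: 09:00–09:45.
Single common window of 45 minutes.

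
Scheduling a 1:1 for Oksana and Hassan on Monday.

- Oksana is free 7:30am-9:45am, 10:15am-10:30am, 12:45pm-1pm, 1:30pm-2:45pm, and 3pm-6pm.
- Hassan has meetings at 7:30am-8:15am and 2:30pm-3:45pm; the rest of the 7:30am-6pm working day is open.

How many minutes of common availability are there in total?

315 minutes

Hassan free within 07:30–18:00: 08:15–14:30, 15:45–18:00.
Oksana ∩ Hassan: 08:15–09:45, 10:15–10:30, 12:45–13:00, 13:30–14:30, 15:45–18:00.
Total common minutes: 90 + 15 + 15 + 60 + 135 = 315.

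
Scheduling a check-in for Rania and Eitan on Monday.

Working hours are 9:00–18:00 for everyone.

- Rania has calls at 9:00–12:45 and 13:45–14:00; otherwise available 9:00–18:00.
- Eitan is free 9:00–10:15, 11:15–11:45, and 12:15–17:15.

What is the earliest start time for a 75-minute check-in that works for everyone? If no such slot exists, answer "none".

Rania free within 09:00–18:00: 12:45–13:45, 14:00–18:00.
Rania ∩ Eitan: 12:45–13:45, 14:00–17:15.
Windows ≥ 75 min: 14:00–17:15.
Earliest such window starts at 14:00.

14:00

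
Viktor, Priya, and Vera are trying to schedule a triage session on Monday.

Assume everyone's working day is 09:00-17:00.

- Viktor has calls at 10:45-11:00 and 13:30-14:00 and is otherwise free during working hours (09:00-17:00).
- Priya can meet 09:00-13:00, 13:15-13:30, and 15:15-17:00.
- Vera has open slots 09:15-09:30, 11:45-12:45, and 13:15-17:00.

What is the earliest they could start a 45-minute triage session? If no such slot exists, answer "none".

11:45

Viktor free within 09:00–17:00: 09:00–10:45, 11:00–13:30, 14:00–17:00.
Viktor ∩ Priya: 09:00–10:45, 11:00–13:00, 13:15–13:30, 15:15–17:00.
Viktor ∩ Priya ∩ Vera: 09:15–09:30, 11:45–12:45, 13:15–13:30, 15:15–17:00.
Windows ≥ 45 min: 11:45–12:45, 15:15–17:00.
Earliest such window starts at 11:45.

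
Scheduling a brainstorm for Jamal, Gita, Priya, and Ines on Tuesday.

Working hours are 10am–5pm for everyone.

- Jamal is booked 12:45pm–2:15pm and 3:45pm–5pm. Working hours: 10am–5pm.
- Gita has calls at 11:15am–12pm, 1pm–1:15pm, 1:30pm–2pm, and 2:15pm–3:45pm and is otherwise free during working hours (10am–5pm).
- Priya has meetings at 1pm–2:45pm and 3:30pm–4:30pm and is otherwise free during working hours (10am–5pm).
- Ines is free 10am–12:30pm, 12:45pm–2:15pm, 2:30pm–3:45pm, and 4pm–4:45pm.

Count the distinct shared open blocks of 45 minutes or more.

1

Jamal free within 10:00–17:00: 10:00–12:45, 14:15–15:45.
Gita free within 10:00–17:00: 10:00–11:15, 12:00–13:00, 13:15–13:30, 14:00–14:15, 15:45–17:00.
Priya free within 10:00–17:00: 10:00–13:00, 14:45–15:30, 16:30–17:00.
Jamal ∩ Gita: 10:00–11:15, 12:00–12:45.
Jamal ∩ Gita ∩ Priya: 10:00–11:15, 12:00–12:45.
Jamal ∩ Gita ∩ Priya ∩ Ines: 10:00–11:15, 12:00–12:30.
Windows ≥ 45 min: 10:00–11:15.
That's 1 window.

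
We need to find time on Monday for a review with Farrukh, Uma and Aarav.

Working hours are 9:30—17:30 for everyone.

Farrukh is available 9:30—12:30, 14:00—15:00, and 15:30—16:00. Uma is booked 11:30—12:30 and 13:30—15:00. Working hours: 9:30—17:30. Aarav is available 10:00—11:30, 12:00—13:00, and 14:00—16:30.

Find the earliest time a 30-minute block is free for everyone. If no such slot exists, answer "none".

10:00

Uma free within 09:30–17:30: 09:30–11:30, 12:30–13:30, 15:00–17:30.
Farrukh ∩ Uma: 09:30–11:30, 15:30–16:00.
Farrukh ∩ Uma ∩ Aarav: 10:00–11:30, 15:30–16:00.
Windows ≥ 30 min: 10:00–11:30, 15:30–16:00.
Earliest such window starts at 10:00.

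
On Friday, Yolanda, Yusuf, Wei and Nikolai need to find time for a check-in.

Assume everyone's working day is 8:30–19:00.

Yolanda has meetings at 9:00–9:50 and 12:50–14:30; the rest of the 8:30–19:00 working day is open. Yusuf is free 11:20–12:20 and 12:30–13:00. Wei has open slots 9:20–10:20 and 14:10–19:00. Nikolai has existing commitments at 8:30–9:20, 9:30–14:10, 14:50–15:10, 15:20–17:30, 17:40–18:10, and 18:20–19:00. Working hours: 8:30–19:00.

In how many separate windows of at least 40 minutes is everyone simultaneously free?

0

Yolanda free within 08:30–19:00: 08:30–09:00, 09:50–12:50, 14:30–19:00.
Nikolai free within 08:30–19:00: 09:20–09:30, 14:10–14:50, 15:10–15:20, 17:30–17:40, 18:10–18:20.
Yolanda ∩ Yusuf: 11:20–12:20, 12:30–12:50.
Yolanda ∩ Yusuf ∩ Wei: (none).
Yolanda ∩ Yusuf ∩ Wei ∩ Nikolai: (none).
Windows ≥ 40 min: (none).
That's 0 windows.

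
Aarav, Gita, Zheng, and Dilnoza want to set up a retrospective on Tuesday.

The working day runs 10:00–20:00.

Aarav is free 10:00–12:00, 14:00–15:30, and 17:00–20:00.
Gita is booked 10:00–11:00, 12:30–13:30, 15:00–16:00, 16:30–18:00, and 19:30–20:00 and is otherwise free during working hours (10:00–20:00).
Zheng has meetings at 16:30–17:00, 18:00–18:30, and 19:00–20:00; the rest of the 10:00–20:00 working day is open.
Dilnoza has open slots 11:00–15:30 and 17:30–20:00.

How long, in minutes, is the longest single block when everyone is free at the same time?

Gita free within 10:00–20:00: 11:00–12:30, 13:30–15:00, 16:00–16:30, 18:00–19:30.
Zheng free within 10:00–20:00: 10:00–16:30, 17:00–18:00, 18:30–19:00.
Aarav ∩ Gita: 11:00–12:00, 14:00–15:00, 18:00–19:30.
Aarav ∩ Gita ∩ Zheng: 11:00–12:00, 14:00–15:00, 18:30–19:00.
Aarav ∩ Gita ∩ Zheng ∩ Dilnoza: 11:00–12:00, 14:00–15:00, 18:30–19:00.
Common window lengths: 60, 60, 30 min; longest is 60.

60 minutes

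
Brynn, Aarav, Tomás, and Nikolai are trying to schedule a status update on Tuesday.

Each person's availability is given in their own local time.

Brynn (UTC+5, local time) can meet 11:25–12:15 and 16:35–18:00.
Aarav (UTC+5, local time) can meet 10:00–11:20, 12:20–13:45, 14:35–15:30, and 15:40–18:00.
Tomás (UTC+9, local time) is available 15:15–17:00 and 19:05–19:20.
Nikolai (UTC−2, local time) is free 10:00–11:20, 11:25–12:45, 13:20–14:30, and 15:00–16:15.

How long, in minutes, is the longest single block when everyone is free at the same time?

0 minutes

Brynn → UTC: 06:25–07:15, 11:35–13:00.
Aarav → UTC: 05:00–06:20, 07:20–08:45, 09:35–10:30, 10:40–13:00.
Tomás → UTC: 06:15–08:00, 10:05–10:20.
Nikolai → UTC: 12:00–13:20, 13:25–14:45, 15:20–16:30, 17:00–18:15.
Brynn ∩ Aarav: 11:35–13:00.
Brynn ∩ Aarav ∩ Tomás: (none).
Brynn ∩ Aarav ∩ Tomás ∩ Nikolai: (none).
No common window.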